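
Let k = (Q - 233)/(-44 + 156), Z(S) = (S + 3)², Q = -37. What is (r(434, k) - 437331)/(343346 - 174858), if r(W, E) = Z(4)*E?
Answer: -3499593/1347904 ≈ -2.5963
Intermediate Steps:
Z(S) = (3 + S)²
k = -135/56 (k = (-37 - 233)/(-44 + 156) = -270/112 = -270*1/112 = -135/56 ≈ -2.4107)
r(W, E) = 49*E (r(W, E) = (3 + 4)²*E = 7²*E = 49*E)
(r(434, k) - 437331)/(343346 - 174858) = (49*(-135/56) - 437331)/(343346 - 174858) = (-945/8 - 437331)/168488 = -3499593/8*1/168488 = -3499593/1347904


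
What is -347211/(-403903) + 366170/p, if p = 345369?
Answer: 267813077369/139495575207 ≈ 1.9199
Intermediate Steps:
-347211/(-403903) + 366170/p = -347211/(-403903) + 366170/345369 = -347211*(-1/403903) + 366170*(1/345369) = 347211/403903 + 366170/345369 = 267813077369/139495575207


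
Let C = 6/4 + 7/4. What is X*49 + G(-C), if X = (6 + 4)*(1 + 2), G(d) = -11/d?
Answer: 19154/13 ≈ 1473.4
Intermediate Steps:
C = 13/4 (C = 6*(¼) + 7*(¼) = 3/2 + 7/4 = 13/4 ≈ 3.2500)
X = 30 (X = 10*3 = 30)
X*49 + G(-C) = 30*49 - 11/((-1*13/4)) = 1470 - 11/(-13/4) = 1470 - 11*(-4/13) = 1470 + 44/13 = 19154/13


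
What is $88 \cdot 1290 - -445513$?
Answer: $559033$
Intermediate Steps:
$88 \cdot 1290 - -445513 = 113520 + 445513 = 559033$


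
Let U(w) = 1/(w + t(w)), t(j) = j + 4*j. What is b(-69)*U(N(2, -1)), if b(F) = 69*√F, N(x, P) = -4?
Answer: -23*I*√69/8 ≈ -23.882*I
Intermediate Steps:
t(j) = 5*j
U(w) = 1/(6*w) (U(w) = 1/(w + 5*w) = 1/(6*w))
b(-69)*U(N(2, -1)) = (69*√(-69))*((⅙)/(-4)) = (69*(I*√69))*((⅙)*(-¼)) = (69*I*√69)*(-1/24) = -23*I*√69/8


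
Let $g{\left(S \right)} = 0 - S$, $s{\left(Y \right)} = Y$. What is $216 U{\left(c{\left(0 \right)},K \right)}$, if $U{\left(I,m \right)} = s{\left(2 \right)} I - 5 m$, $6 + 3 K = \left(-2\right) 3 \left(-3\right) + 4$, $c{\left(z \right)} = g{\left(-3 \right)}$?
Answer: $-4464$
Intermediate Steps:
$g{\left(S \right)} = - S$
$c{\left(z \right)} = 3$ ($c{\left(z \right)} = \left(-1\right) \left(-3\right) = 3$)
$K = \frac{16}{3}$ ($K = -2 + \frac{\left(-2\right) 3 \left(-3\right) + 4}{3} = -2 + \frac{\left(-6\right) \left(-3\right) + 4}{3} = -2 + \frac{18 + 4}{3} = -2 + \frac{1}{3} \cdot 22 = -2 + \frac{22}{3} = \frac{16}{3} \approx 5.3333$)
$U{\left(I,m \right)} = - 5 m + 2 I$ ($U{\left(I,m \right)} = 2 I - 5 m = - 5 m + 2 I$)
$216 U{\left(c{\left(0 \right)},K \right)} = 216 \left(\left(-5\right) \frac{16}{3} + 2 \cdot 3\right) = 216 \left(- \frac{80}{3} + 6\right) = 216 \left(- \frac{62}{3}\right) = -4464$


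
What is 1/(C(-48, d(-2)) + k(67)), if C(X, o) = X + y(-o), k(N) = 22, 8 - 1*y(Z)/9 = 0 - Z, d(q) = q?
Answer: 1/64 ≈ 0.015625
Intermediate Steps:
y(Z) = 72 + 9*Z (y(Z) = 72 - 9*(0 - Z) = 72 - (-9)*Z = 72 + 9*Z)
C(X, o) = 72 + X - 9*o (C(X, o) = X + (72 + 9*(-o)) = X + (72 - 9*o) = 72 + X - 9*o)
1/(C(-48, d(-2)) + k(67)) = 1/((72 - 48 - 9*(-2)) + 22) = 1/((72 - 48 + 18) + 22) = 1/(42 + 22) = 1/64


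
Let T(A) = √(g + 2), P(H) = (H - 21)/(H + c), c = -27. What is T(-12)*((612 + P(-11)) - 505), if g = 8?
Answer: 2049*√10/19 ≈ 341.03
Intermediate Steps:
P(H) = (-21 + H)/(-27 + H) (P(H) = (H - 21)/(H - 27) = (-21 + H)/(-27 + H))
T(A) = √10 (T(A) = √(8 + 2) = √10)
T(-12)*((612 + P(-11)) - 505) = √10*((612 + (-21 - 11)/(-27 - 11)) - 505) = √10*((612 - 32/(-38)) - 505) = √10*((612 - 1/38*(-32)) - 505) = √10*((612 + 16/19) - 505) = √10*(11644/19 - 505) = √10*(2049/19) = 2049*√10/19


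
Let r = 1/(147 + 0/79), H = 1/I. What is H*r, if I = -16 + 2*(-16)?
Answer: -1/7056 ≈ -0.00014172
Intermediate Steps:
I = -48 (I = -16 - 32 = -48)
H = -1/48 (H = 1/(-48) = -1/48 ≈ -0.020833)
r = 1/147 (r = 1/(147 + 0*(1/79)) = 1/(147 + 0) = 1/147 ≈ 0.0068027)
H*r = -1/48*1/147 = -1/7056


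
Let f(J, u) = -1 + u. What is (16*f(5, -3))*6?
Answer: -384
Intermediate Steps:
(16*f(5, -3))*6 = (16*(-1 - 3))*6 = (16*(-4))*6 = -64*6 = -384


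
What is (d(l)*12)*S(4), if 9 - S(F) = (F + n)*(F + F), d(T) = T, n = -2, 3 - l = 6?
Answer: 252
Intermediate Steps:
l = -3 (l = 3 - 1*6 = 3 - 6 = -3)
S(F) = 9 - 2*F*(-2 + F) (S(F) = 9 - (F - 2)*(F + F) = 9 - (-2 + F)*2*F = 9 - 2*F*(-2 + F))
(d(l)*12)*S(4) = (-3*12)*(9 - 2*4² + 4*4) = -36*(9 - 2*16 + 16) = -36*(9 - 32 + 16) = -36*(-7) = 252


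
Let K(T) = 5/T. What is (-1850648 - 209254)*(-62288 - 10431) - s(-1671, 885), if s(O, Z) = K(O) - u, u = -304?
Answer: 250305796114019/1671 ≈ 1.4979e+11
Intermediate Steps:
s(O, Z) = 304 + 5/O (s(O, Z) = 5/O - 1*(-304) = 5/O + 304 = 304 + 5/O)
(-1850648 - 209254)*(-62288 - 10431) - s(-1671, 885) = (-1850648 - 209254)*(-62288 - 10431) - (304 + 5/(-1671)) = -2059902*(-72719) - (304 + 5*(-1/1671)) = 149794013538 - (304 - 5/1671) = 149794013538 - 1*507979/1671 = 149794013538 - 507979/1671 = 250305796114019/1671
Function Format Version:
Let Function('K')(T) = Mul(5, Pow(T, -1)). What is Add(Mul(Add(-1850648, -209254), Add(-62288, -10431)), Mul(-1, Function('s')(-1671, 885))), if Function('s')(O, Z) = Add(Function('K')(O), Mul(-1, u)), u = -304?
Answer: Rational(250305796114019, 1671) ≈ 1.4979e+11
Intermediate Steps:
Function('s')(O, Z) = Add(304, Mul(5, Pow(O, -1))) (Function('s')(O, Z) = Add(Mul(5, Pow(O, -1)), Mul(-1, -304)) = Add(Mul(5, Pow(O, -1)), 304) = Add(304, Mul(5, Pow(O, -1))))
Add(Mul(Add(-1850648, -209254), Add(-62288, -10431)), Mul(-1, Function('s')(-1671, 885))) = Add(Mul(Add(-1850648, -209254), Add(-62288, -10431)), Mul(-1, Add(304, Mul(5, Pow(-1671, -1))))) = Add(Mul(-2059902, -72719), Mul(-1, Add(304, Mul(5, Rational(-1, 1671))))) = Add(149794013538, Mul(-1, Add(304, Rational(-5, 1671)))) = Add(149794013538, Mul(-1, Rational(507979, 1671))) = Add(149794013538, Rational(-507979, 1671)) = Rational(250305796114019, 1671)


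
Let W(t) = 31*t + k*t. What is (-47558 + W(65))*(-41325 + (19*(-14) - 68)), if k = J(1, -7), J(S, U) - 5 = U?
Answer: 1902691507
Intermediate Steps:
J(S, U) = 5 + U
k = -2 (k = 5 - 7 = -2)
W(t) = 29*t (W(t) = 31*t - 2*t = 29*t)
(-47558 + W(65))*(-41325 + (19*(-14) - 68)) = (-47558 + 29*65)*(-41325 + (19*(-14) - 68)) = (-47558 + 1885)*(-41325 + (-266 - 68)) = -45673*(-41325 - 334) = -45673*(-41659) = 1902691507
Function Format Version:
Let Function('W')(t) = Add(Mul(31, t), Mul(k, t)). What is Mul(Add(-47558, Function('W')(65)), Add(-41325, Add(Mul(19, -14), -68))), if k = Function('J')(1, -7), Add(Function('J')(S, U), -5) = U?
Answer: 1902691507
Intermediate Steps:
Function('J')(S, U) = Add(5, U)
k = -2 (k = Add(5, -7) = -2)
Function('W')(t) = Mul(29, t) (Function('W')(t) = Add(Mul(31, t), Mul(-2, t)) = Mul(29, t))
Mul(Add(-47558, Function('W')(65)), Add(-41325, Add(Mul(19, -14), -68))) = Mul(Add(-47558, Mul(29, 65)), Add(-41325, Add(Mul(19, -14), -68))) = Mul(Add(-47558, 1885), Add(-41325, Add(-266, -68))) = Mul(-45673, Add(-41325, -334)) = Mul(-45673, -41659) = 1902691507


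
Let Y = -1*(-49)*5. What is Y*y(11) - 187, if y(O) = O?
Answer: 2508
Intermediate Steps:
Y = 245 (Y = 49*5 = 245)
Y*y(11) - 187 = 245*11 - 187 = 2695 - 187 = 2508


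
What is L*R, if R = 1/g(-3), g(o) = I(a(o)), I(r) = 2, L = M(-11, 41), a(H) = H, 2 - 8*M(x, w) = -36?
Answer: 19/8 ≈ 2.3750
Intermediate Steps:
M(x, w) = 19/4 (M(x, w) = ¼ - ⅛*(-36) = ¼ + 9/2 = 19/4)
L = 19/4 ≈ 4.7500
g(o) = 2
R = ½ (R = 1/2 = ½ ≈ 0.50000)
L*R = (19/4)*(½) = 19/8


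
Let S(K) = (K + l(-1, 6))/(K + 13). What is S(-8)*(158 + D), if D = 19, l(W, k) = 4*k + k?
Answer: 3894/5 ≈ 778.80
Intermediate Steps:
l(W, k) = 5*k
S(K) = (30 + K)/(13 + K) (S(K) = (K + 5*6)/(K + 13) = (K + 30)/(13 + K) = (30 + K)/(13 + K))
S(-8)*(158 + D) = ((30 - 8)/(13 - 8))*(158 + 19) = (22/5)*177 = 3894/5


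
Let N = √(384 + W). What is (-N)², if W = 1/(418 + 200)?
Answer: 237313/618 ≈ 384.00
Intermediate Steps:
W = 1/618 ≈ 0.0016181
N = √146659434/618 (N = √(384 + 1/618) = √(237313/618) = √146659434/618 ≈ 19.596)
(-N)² = (-√146659434/618)² = 237313/618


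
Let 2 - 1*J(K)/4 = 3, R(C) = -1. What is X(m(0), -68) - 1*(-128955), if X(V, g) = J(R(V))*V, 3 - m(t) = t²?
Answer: 128943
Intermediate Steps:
m(t) = 3 - t²
J(K) = -4 (J(K) = 8 - 4*3 = 8 - 12 = -4)
X(V, g) = -4*V
X(m(0), -68) - 1*(-128955) = -4*(3 - 1*0²) - 1*(-128955) = -4*(3 - 1*0) + 128955 = -4*(3 + 0) + 128955 = -4*3 + 128955 = -12 + 128955 = 128943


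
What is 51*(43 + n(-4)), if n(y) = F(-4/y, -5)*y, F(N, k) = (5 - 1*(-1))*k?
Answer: 8313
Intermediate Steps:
F(N, k) = 6*k (F(N, k) = (5 + 1)*k = 6*k)
n(y) = -30*y (n(y) = (6*(-5))*y = -30*y)
51*(43 + n(-4)) = 51*(43 - 30*(-4)) = 51*(43 + 120) = 51*163 = 8313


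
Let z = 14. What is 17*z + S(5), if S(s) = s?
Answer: 243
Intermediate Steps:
17*z + S(5) = 17*14 + 5 = 238 + 5 = 243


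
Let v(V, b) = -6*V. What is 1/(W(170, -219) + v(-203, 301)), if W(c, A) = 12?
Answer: 1/1230 ≈ 0.00081301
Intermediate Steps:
1/(W(170, -219) + v(-203, 301)) = 1/(12 - 6*(-203)) = 1/(12 + 1218) = 1/1230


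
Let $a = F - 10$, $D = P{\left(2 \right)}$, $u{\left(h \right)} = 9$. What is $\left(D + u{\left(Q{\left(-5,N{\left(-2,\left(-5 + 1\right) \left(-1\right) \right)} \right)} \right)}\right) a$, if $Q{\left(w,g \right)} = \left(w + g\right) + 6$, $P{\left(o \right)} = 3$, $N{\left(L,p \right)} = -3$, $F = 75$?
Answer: $780$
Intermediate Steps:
$Q{\left(w,g \right)} = 6 + g + w$ ($Q{\left(w,g \right)} = \left(g + w\right) + 6 = 6 + g + w$)
$D = 3$
$a = 65$ ($a = 75 - 10 = 65$)
$\left(D + u{\left(Q{\left(-5,N{\left(-2,\left(-5 + 1\right) \left(-1\right) \right)} \right)} \right)}\right) a = \left(3 + 9\right) 65 = 12 \cdot 65 = 780$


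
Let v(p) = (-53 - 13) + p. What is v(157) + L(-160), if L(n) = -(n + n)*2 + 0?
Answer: 731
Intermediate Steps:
v(p) = -66 + p
L(n) = -4*n (L(n) = -2*n*2 + 0 = -4*n + 0 = -4*n)
v(157) + L(-160) = (-66 + 157) - 4*(-160) = 91 + 640 = 731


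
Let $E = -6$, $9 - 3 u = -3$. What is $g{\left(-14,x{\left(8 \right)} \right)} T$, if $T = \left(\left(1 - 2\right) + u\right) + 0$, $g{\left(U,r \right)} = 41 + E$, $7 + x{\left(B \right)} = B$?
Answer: $105$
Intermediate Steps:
$u = 4$ ($u = 3 - -1 = 3 + 1 = 4$)
$x{\left(B \right)} = -7 + B$
$g{\left(U,r \right)} = 35$ ($g{\left(U,r \right)} = 41 - 6 = 35$)
$T = 3$ ($T = \left(\left(1 - 2\right) + 4\right) + 0 = \left(-1 + 4\right) + 0 = 3 + 0 = 3$)
$g{\left(-14,x{\left(8 \right)} \right)} T = 35 \cdot 3 = 105$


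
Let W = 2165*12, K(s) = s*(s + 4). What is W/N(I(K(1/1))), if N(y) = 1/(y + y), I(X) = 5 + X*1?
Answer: 519600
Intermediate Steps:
K(s) = s*(4 + s)
I(X) = 5 + X
W = 25980
N(y) = 1/(2*y)
W/N(I(K(1/1))) = 25980/((1/(2*(5 + (1/1)*(4 + 1/1))))) = 25980/((1/(2*(5 + (1*1)*(4 + 1*1))))) = 25980/((1/(2*(5 + 1*(4 + 1))))) = 25980/((1/(2*(5 + 1*5)))) = 25980/((1/(2*(5 + 5)))) = 25980/(((½)/10)) = 25980/(((½)*(⅒))) = 25980/(1/20) = 25980*20 = 519600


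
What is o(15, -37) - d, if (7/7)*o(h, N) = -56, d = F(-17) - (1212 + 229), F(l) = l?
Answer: 1402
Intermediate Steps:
d = -1458 (d = -17 - (1212 + 229) = -17 - 1*1441 = -17 - 1441 = -1458)
o(h, N) = -56
o(15, -37) - d = -56 - 1*(-1458) = -56 + 1458 = 1402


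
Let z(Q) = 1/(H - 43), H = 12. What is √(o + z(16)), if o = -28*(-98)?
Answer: 11*√21793/31 ≈ 52.383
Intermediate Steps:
z(Q) = -1/31 (z(Q) = 1/(12 - 43) = 1/(-31) = -1/31)
o = 2744
√(o + z(16)) = √(2744 - 1/31) = √(85063/31) = 11*√21793/31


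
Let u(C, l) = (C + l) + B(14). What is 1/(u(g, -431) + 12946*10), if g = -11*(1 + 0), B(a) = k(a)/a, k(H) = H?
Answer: 1/129019 ≈ 7.7508e-6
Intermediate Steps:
B(a) = 1 (B(a) = a/a = 1)
g = -11 (g = -11*1 = -11)
u(C, l) = 1 + C + l (u(C, l) = (C + l) + 1 = 1 + C + l)
1/(u(g, -431) + 12946*10) = 1/((1 - 11 - 431) + 12946*10) = 1/(-441 + 129460) = 1/129019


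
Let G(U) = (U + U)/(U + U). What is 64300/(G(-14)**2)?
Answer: 64300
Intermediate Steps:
G(U) = 1 (G(U) = (2*U)/((2*U)) = (2*U)*(1/(2*U)) = 1)
64300/(G(-14)**2) = 64300/(1**2) = 64300/1 = 64300*1 = 64300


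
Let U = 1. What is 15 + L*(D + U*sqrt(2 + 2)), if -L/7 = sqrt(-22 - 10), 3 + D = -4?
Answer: 15 + 140*I*sqrt(2) ≈ 15.0 + 197.99*I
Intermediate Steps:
D = -7 (D = -3 - 4 = -7)
L = -28*I*sqrt(2) (L = -7*sqrt(-22 - 10) = -28*I*sqrt(2) ≈ -39.598*I)
15 + L*(D + U*sqrt(2 + 2)) = 15 + (-28*I*sqrt(2))*(-7 + 1*sqrt(2 + 2)) = 15 + (-28*I*sqrt(2))*(-7 + 1*sqrt(4)) = 15 + (-28*I*sqrt(2))*(-7 + 1*2) = 15 + (-28*I*sqrt(2))*(-7 + 2) = 15 - 28*I*sqrt(2)*(-5) = 15 + 140*I*sqrt(2)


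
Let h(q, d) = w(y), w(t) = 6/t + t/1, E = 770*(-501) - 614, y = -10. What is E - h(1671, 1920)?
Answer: -1931867/5 ≈ -3.8637e+5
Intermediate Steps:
E = -386384 (E = -385770 - 614 = -386384)
w(t) = t + 6/t (w(t) = 6/t + t*1 = 6/t + t = t + 6/t)
h(q, d) = -53/5 (h(q, d) = -10 + 6/(-10) = -10 + 6*(-⅒) = -10 - ⅗ = -53/5)
E - h(1671, 1920) = -386384 - 1*(-53/5) = -386384 + 53/5 = -1931867/5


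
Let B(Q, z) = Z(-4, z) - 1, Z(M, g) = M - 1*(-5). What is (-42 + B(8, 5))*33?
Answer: -1386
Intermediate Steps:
Z(M, g) = 5 + M (Z(M, g) = M + 5 = 5 + M)
B(Q, z) = 0 (B(Q, z) = (5 - 4) - 1 = 1 - 1 = 0)
(-42 + B(8, 5))*33 = (-42 + 0)*33 = -42*33 = -1386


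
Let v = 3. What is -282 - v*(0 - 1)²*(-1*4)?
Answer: -270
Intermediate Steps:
-282 - v*(0 - 1)²*(-1*4) = -282 - 3*(0 - 1)²*(-1*4) = -282 - 3*(-1)²*(-4) = -282 - 3*1*(-4) = -282 - 3*(-4) = -282 - 1*(-12) = -282 + 12 = -270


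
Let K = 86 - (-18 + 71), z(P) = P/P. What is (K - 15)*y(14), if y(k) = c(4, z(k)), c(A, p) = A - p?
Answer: 54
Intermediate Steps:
z(P) = 1
K = 33 (K = 86 - 1*53 = 86 - 53 = 33)
y(k) = 3 (y(k) = 4 - 1*1 = 4 - 1 = 3)
(K - 15)*y(14) = (33 - 15)*3 = 18*3 = 54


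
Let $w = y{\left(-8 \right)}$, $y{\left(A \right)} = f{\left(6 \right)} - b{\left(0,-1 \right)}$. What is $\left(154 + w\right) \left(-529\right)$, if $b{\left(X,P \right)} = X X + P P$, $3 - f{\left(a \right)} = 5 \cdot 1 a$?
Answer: $-66654$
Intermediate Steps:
$f{\left(a \right)} = 3 - 5 a$ ($f{\left(a \right)} = 3 - 5 \cdot 1 a = 3 - 5 a$)
$b{\left(X,P \right)} = P^{2} + X^{2}$ ($b{\left(X,P \right)} = X^{2} + P^{2} = P^{2} + X^{2}$)
$y{\left(A \right)} = -28$ ($y{\left(A \right)} = \left(3 - 30\right) - \left(\left(-1\right)^{2} + 0^{2}\right) = \left(3 - 30\right) - \left(1 + 0\right) = -27 - 1 = -28$)
$w = -28$
$\left(154 + w\right) \left(-529\right) = \left(154 - 28\right) \left(-529\right) = 126 \left(-529\right) = -66654$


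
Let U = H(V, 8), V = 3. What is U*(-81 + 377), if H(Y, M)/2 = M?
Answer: 4736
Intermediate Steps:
H(Y, M) = 2*M
U = 16 (U = 2*8 = 16)
U*(-81 + 377) = 16*(-81 + 377) = 16*296 = 4736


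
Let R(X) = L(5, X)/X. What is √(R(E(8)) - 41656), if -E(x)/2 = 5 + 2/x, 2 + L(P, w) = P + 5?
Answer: 2*I*√4592658/21 ≈ 204.1*I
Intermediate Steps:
L(P, w) = 3 + P (L(P, w) = -2 + (P + 5) = -2 + (5 + P) = 3 + P)
E(x) = -10 - 4/x (E(x) = -2*(5 + 2/x) = -10 - 4/x)
R(X) = 8/X (R(X) = (3 + 5)/X = 8/X)
√(R(E(8)) - 41656) = √(8/(-10 - 4/8) - 41656) = √(8/(-10 - 4*⅛) - 41656) = √(8/(-10 - ½) - 41656) = √(8/(-21/2) - 41656) = √(8*(-2/21) - 41656) = √(-16/21 - 41656) = √(-874792/21) = 2*I*√4592658/21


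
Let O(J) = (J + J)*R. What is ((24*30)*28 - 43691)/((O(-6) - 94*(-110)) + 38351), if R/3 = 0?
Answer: -23531/48691 ≈ -0.48327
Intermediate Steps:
R = 0 (R = 3*0 = 0)
O(J) = 0 (O(J) = (J + J)*0 = (2*J)*0 = 0)
((24*30)*28 - 43691)/((O(-6) - 94*(-110)) + 38351) = ((24*30)*28 - 43691)/((0 - 94*(-110)) + 38351) = (720*28 - 43691)/((0 + 10340) + 38351) = (20160 - 43691)/(10340 + 38351) = -23531/48691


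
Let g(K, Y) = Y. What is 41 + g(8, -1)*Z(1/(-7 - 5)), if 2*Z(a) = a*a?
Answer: 11807/288 ≈ 40.997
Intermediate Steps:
Z(a) = a**2/2 (Z(a) = (a*a)/2 = a**2/2)
41 + g(8, -1)*Z(1/(-7 - 5)) = 41 - (1/(-7 - 5))**2/2 = 41 - (1/(-12))**2/2 = 41 - (-1/12)**2/2 = 41 - 1/(2*144) = 41 - 1*1/288 = 41 - 1/288 = 11807/288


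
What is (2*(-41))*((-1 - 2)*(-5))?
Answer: -1230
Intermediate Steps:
(2*(-41))*((-1 - 2)*(-5)) = -(-246)*(-5) = -82*15 = -1230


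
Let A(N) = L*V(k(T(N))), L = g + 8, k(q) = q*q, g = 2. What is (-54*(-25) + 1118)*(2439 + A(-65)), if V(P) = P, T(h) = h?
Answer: 110292452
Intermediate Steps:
k(q) = q**2
L = 10 (L = 2 + 8 = 10)
A(N) = 10*N**2
(-54*(-25) + 1118)*(2439 + A(-65)) = (-54*(-25) + 1118)*(2439 + 10*(-65)**2) = (1350 + 1118)*(2439 + 10*4225) = 2468*(2439 + 42250) = 2468*44689 = 110292452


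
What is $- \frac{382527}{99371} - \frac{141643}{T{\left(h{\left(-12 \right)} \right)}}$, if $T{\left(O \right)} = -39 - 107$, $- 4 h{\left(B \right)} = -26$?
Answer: $\frac{14019357611}{14508166} \approx 966.31$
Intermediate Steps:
$h{\left(B \right)} = \frac{13}{2}$ ($h{\left(B \right)} = \left(- \frac{1}{4}\right) \left(-26\right) = \frac{13}{2}$)
$T{\left(O \right)} = -146$ ($T{\left(O \right)} = -39 - 107 = -146$)
$- \frac{382527}{99371} - \frac{141643}{T{\left(h{\left(-12 \right)} \right)}} = - \frac{382527}{99371} - \frac{141643}{-146} = \left(-382527\right) \frac{1}{99371} - - \frac{141643}{146} = - \frac{382527}{99371} + \frac{141643}{146} = \frac{14019357611}{14508166}$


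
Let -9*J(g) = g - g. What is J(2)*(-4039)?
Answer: 0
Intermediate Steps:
J(g) = 0 (J(g) = -(g - g)/9 = -⅑*0 = 0)
J(2)*(-4039) = 0*(-4039) = 0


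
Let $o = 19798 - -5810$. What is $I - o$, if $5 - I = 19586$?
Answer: $-45189$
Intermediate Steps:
$I = -19581$ ($I = 5 - 19586 = -19581$)
$o = 25608$ ($o = 19798 + 5810 = 25608$)
$I - o = -19581 - 25608 = -45189$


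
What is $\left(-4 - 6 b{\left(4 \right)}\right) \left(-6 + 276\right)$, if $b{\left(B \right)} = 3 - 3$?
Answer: $-1080$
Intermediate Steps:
$b{\left(B \right)} = 0$
$\left(-4 - 6 b{\left(4 \right)}\right) \left(-6 + 276\right) = \left(-4 - 0\right) \left(-6 + 276\right) = \left(-4 + 0\right) 270 = \left(-4\right) 270 = -1080$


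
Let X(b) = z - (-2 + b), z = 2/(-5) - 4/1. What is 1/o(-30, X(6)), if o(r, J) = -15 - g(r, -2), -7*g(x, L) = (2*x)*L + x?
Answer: -7/15 ≈ -0.46667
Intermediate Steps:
z = -22/5 (z = 2*(-⅕) - 4*1 = -⅖ - 4 = -22/5 ≈ -4.4000)
g(x, L) = -x/7 - 2*L*x/7 (g(x, L) = -((2*x)*L + x)/7 = -(2*L*x + x)/7 = -(x + 2*L*x)/7 = -x/7 - 2*L*x/7)
X(b) = -12/5 - b (X(b) = -22/5 - (-2 + b) = -22/5 + (2 - b) = -12/5 - b)
o(r, J) = -15 - 3*r/7 (o(r, J) = -15 - (-1)*r*(1 + 2*(-2))/7 = -15 - (-1)*r*(1 - 4)/7 = -15 - (-1)*r*(-3)/7 = -15 - 3*r/7)
1/o(-30, X(6)) = 1/(-15 - 3/7*(-30)) = 1/(-15 + 90/7) = 1/(-15/7) = -7/15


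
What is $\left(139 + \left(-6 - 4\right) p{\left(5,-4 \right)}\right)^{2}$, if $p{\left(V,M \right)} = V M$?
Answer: $114921$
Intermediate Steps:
$p{\left(V,M \right)} = M V$
$\left(139 + \left(-6 - 4\right) p{\left(5,-4 \right)}\right)^{2} = \left(139 + \left(-6 - 4\right) \left(\left(-4\right) 5\right)\right)^{2} = \left(139 - -200\right)^{2} = \left(139 + 200\right)^{2} = 339^{2} = 114921$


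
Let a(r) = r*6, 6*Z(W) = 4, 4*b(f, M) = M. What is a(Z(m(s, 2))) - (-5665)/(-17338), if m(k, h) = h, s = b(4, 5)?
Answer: 63687/17338 ≈ 3.6733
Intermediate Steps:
b(f, M) = M/4
s = 5/4 (s = (1/4)*5 = 5/4 ≈ 1.2500)
Z(W) = 2/3 (Z(W) = (1/6)*4 = 2/3)
a(r) = 6*r
a(Z(m(s, 2))) - (-5665)/(-17338) = 6*(2/3) - (-5665)/(-17338) = 4 - (-5665)*(-1)/17338 = 4 - 1*5665/17338 = 4 - 5665/17338 = 63687/17338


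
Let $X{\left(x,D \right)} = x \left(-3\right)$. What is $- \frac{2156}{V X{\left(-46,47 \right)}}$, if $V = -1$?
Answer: $\frac{1078}{69} \approx 15.623$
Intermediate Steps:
$X{\left(x,D \right)} = - 3 x$
$- \frac{2156}{V X{\left(-46,47 \right)}} = - \frac{2156}{\left(-1\right) \left(\left(-3\right) \left(-46\right)\right)} = - \frac{2156}{\left(-1\right) 138} = - \frac{2156}{-138} = \left(-2156\right) \left(- \frac{1}{138}\right) = \frac{1078}{69}$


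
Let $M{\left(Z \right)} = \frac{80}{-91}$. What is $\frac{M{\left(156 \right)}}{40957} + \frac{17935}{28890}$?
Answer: $\frac{13368598829}{21535108686} \approx 0.62078$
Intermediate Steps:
$M{\left(Z \right)} = - \frac{80}{91}$ ($M{\left(Z \right)} = 80 \left(- \frac{1}{91}\right) = - \frac{80}{91}$)
$\frac{M{\left(156 \right)}}{40957} + \frac{17935}{28890} = - \frac{80}{91 \cdot 40957} + \frac{17935}{28890} = \left(- \frac{80}{91}\right) \frac{1}{40957} + 17935 \cdot \frac{1}{28890} = - \frac{80}{3727087} + \frac{3587}{5778} = \frac{13368598829}{21535108686}$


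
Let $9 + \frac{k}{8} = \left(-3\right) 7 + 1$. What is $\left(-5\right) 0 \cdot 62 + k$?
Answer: $-232$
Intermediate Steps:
$k = -232$ ($k = -72 + 8 \left(\left(-3\right) 7 + 1\right) = -72 + 8 \left(-21 + 1\right) = -72 + 8 \left(-20\right) = -72 - 160 = -232$)
$\left(-5\right) 0 \cdot 62 + k = \left(-5\right) 0 \cdot 62 - 232 = 0 \cdot 62 - 232 = 0 - 232 = -232$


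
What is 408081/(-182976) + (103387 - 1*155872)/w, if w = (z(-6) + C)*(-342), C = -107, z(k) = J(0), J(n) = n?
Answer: -1363156193/371990208 ≈ -3.6645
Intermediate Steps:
z(k) = 0
w = 36594 (w = (0 - 107)*(-342) = -107*(-342) = 36594)
408081/(-182976) + (103387 - 1*155872)/w = 408081/(-182976) + (103387 - 1*155872)/36594 = 408081*(-1/182976) + (103387 - 155872)*(1/36594) = -136027/60992 - 52485*1/36594 = -136027/60992 - 17495/12198 = -1363156193/371990208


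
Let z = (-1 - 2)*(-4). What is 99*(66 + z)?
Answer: 7722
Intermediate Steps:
z = 12 (z = -3*(-4) = 12)
99*(66 + z) = 99*(66 + 12) = 99*78 = 7722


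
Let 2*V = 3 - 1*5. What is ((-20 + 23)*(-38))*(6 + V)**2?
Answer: -2850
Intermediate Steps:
V = -1 (V = (3 - 1*5)/2 = (3 - 5)/2 = (1/2)*(-2) = -1)
((-20 + 23)*(-38))*(6 + V)**2 = ((-20 + 23)*(-38))*(6 - 1)**2 = (3*(-38))*5**2 = -114*25 = -2850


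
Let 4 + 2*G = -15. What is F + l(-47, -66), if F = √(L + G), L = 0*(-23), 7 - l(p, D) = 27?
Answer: -20 + I*√38/2 ≈ -20.0 + 3.0822*I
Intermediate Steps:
G = -19/2 (G = -2 + (½)*(-15) = -2 - 15/2 = -19/2 ≈ -9.5000)
l(p, D) = -20 (l(p, D) = 7 - 1*27 = 7 - 27 = -20)
L = 0
F = I*√38/2 (F = √(0 - 19/2) = √(-19/2) = I*√38/2 ≈ 3.0822*I)
F + l(-47, -66) = I*√38/2 - 20 = -20 + I*√38/2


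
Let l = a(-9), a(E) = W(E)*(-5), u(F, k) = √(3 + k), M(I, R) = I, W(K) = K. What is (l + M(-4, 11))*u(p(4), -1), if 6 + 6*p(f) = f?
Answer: 41*√2 ≈ 57.983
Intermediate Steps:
p(f) = -1 + f/6
a(E) = -5*E (a(E) = E*(-5) = -5*E)
l = 45 (l = -5*(-9) = 45)
(l + M(-4, 11))*u(p(4), -1) = (45 - 4)*√(3 - 1) = 41*√2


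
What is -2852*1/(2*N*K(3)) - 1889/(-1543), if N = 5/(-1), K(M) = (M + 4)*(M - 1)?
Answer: 1166274/54005 ≈ 21.596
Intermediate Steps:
K(M) = (-1 + M)*(4 + M) (K(M) = (4 + M)*(-1 + M) = (-1 + M)*(4 + M))
N = -5 (N = 5*(-1) = -5)
-2852*1/(2*N*K(3)) - 1889/(-1543) = -2852*(-1/(10*(-4 + 3² + 3*3))) - 1889/(-1543) = -2852*(-1/(10*(-4 + 9 + 9))) - 1889*(-1/1543) = -2852/((-10*14)) + 1889/1543 = -2852/(-140) + 1889/1543 = -2852*(-1/140) + 1889/1543 = 713/35 + 1889/1543 = 1166274/54005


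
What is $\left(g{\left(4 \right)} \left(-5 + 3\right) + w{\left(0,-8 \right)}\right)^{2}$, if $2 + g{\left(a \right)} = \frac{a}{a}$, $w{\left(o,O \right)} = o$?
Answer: $4$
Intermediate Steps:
$g{\left(a \right)} = -1$ ($g{\left(a \right)} = -2 + \frac{a}{a} = -2 + 1 = -1$)
$\left(g{\left(4 \right)} \left(-5 + 3\right) + w{\left(0,-8 \right)}\right)^{2} = \left(- (-5 + 3) + 0\right)^{2} = \left(\left(-1\right) \left(-2\right) + 0\right)^{2} = \left(2 + 0\right)^{2} = 2^{2} = 4$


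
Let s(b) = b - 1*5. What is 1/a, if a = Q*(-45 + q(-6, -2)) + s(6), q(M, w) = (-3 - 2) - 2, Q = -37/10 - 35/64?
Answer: 80/17747 ≈ 0.0045078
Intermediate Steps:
Q = -1359/320 (Q = -37*⅒ - 35*1/64 = -37/10 - 35/64 = -1359/320 ≈ -4.2469)
q(M, w) = -7 (q(M, w) = -5 - 2 = -7)
s(b) = -5 + b (s(b) = b - 5 = -5 + b)
a = 17747/80 (a = -1359*(-45 - 7)/320 + (-5 + 6) = -1359/320*(-52) + 1 = 17667/80 + 1 = 17747/80 ≈ 221.84)
1/a = 1/(17747/80) = 80/17747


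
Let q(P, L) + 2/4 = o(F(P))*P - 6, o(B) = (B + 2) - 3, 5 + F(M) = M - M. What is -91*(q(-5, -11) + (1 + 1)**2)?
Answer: -5005/2 ≈ -2502.5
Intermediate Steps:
F(M) = -5 (F(M) = -5 + (M - M) = -5 + 0 = -5)
o(B) = -1 + B (o(B) = (2 + B) - 3 = -1 + B)
q(P, L) = -13/2 - 6*P (q(P, L) = -1/2 + ((-1 - 5)*P - 6) = -1/2 + (-6*P - 6) = -1/2 + (-6 - 6*P) = -13/2 - 6*P)
-91*(q(-5, -11) + (1 + 1)**2) = -91*((-13/2 - 6*(-5)) + (1 + 1)**2) = -91*((-13/2 + 30) + 2**2) = -91*(47/2 + 4) = -91*55/2 = -5005/2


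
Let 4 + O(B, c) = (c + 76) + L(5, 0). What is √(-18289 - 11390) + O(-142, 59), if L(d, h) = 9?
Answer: 140 + I*√29679 ≈ 140.0 + 172.28*I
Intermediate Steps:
O(B, c) = 81 + c (O(B, c) = -4 + ((c + 76) + 9) = -4 + ((76 + c) + 9) = -4 + (85 + c) = 81 + c)
√(-18289 - 11390) + O(-142, 59) = √(-18289 - 11390) + (81 + 59) = √(-29679) + 140 = I*√29679 + 140 = 140 + I*√29679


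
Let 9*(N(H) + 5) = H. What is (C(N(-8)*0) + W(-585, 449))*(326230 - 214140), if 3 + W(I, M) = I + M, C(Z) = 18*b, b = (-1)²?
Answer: -13562890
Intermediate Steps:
N(H) = -5 + H/9
b = 1
C(Z) = 18 (C(Z) = 18*1 = 18)
W(I, M) = -3 + I + M (W(I, M) = -3 + (I + M) = -3 + I + M)
(C(N(-8)*0) + W(-585, 449))*(326230 - 214140) = (18 + (-3 - 585 + 449))*(326230 - 214140) = (18 - 139)*112090 = -121*112090 = -13562890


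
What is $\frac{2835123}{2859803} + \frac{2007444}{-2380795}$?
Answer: $\frac{1008952289253}{6808604683385} \approx 0.14819$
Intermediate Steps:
$\frac{2835123}{2859803} + \frac{2007444}{-2380795} = 2835123 \cdot \frac{1}{2859803} + 2007444 \left(- \frac{1}{2380795}\right) = \frac{2835123}{2859803} - \frac{2007444}{2380795} = \frac{1008952289253}{6808604683385}$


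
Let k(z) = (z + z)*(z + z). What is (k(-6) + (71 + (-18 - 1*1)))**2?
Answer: 38416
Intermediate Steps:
k(z) = 4*z**2 (k(z) = (2*z)*(2*z) = 4*z**2)
(k(-6) + (71 + (-18 - 1*1)))**2 = (4*(-6)**2 + (71 + (-18 - 1*1)))**2 = (4*36 + (71 + (-18 - 1)))**2 = (144 + (71 - 19))**2 = (144 + 52)**2 = 196**2 = 38416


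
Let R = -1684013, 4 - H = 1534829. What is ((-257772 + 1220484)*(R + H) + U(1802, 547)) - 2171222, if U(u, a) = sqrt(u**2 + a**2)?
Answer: -3098816139878 + sqrt(3546413) ≈ -3.0988e+12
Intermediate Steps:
H = -1534825 (H = 4 - 1*1534829 = 4 - 1534829 = -1534825)
U(u, a) = sqrt(a**2 + u**2)
((-257772 + 1220484)*(R + H) + U(1802, 547)) - 2171222 = ((-257772 + 1220484)*(-1684013 - 1534825) + sqrt(547**2 + 1802**2)) - 2171222 = (962712*(-3218838) + sqrt(299209 + 3247204)) - 2171222 = (-3098813968656 + sqrt(3546413)) - 2171222 = -3098816139878 + sqrt(3546413)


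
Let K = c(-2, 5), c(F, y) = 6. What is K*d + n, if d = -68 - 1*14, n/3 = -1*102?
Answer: -798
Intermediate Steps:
n = -306 (n = 3*(-1*102) = 3*(-102) = -306)
d = -82 (d = -68 - 14 = -82)
K = 6
K*d + n = 6*(-82) - 306 = -492 - 306 = -798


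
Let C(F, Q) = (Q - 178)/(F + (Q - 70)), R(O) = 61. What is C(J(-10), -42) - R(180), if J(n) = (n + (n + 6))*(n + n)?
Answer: -2617/42 ≈ -62.310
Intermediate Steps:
J(n) = 2*n*(6 + 2*n) (J(n) = (n + (6 + n))*(2*n) = (6 + 2*n)*(2*n) = 2*n*(6 + 2*n))
C(F, Q) = (-178 + Q)/(-70 + F + Q) (C(F, Q) = (-178 + Q)/(F + (-70 + Q)) = (-178 + Q)/(-70 + F + Q))
C(J(-10), -42) - R(180) = (-178 - 42)/(-70 + 4*(-10)*(3 - 10) - 42) - 1*61 = -220/(-70 + 4*(-10)*(-7) - 42) - 61 = -220/(-70 + 280 - 42) - 61 = -220/168 - 61 = (1/168)*(-220) - 61 = -55/42 - 61 = -2617/42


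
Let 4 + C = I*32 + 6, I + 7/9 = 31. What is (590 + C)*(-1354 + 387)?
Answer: -13568944/9 ≈ -1.5077e+6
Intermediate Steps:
I = 272/9 (I = -7/9 + 31 = 272/9 ≈ 30.222)
C = 8722/9 (C = -4 + ((272/9)*32 + 6) = -4 + (8704/9 + 6) = -4 + 8758/9 = 8722/9 ≈ 969.11)
(590 + C)*(-1354 + 387) = (590 + 8722/9)*(-1354 + 387) = (14032/9)*(-967) = -13568944/9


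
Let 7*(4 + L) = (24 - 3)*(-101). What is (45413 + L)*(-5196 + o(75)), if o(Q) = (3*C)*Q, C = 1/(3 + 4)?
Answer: -1630446582/7 ≈ -2.3292e+8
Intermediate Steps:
C = ⅐ (C = 1/7 = ⅐ ≈ 0.14286)
L = -307 (L = -4 + ((24 - 3)*(-101))/7 = -4 + (21*(-101))/7 = -4 + (⅐)*(-2121) = -4 - 303 = -307)
o(Q) = 3*Q/7 (o(Q) = (3*(⅐))*Q = 3*Q/7)
(45413 + L)*(-5196 + o(75)) = (45413 - 307)*(-5196 + (3/7)*75) = 45106*(-5196 + 225/7) = 45106*(-36147/7) = -1630446582/7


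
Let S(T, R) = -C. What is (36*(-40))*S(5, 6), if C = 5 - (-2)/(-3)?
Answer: 6240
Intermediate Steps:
C = 13/3 (C = 5 - (-2)*(-1)/3 = 5 - 1*⅔ = 5 - ⅔ = 13/3 ≈ 4.3333)
S(T, R) = -13/3 (S(T, R) = -1*13/3 = -13/3)
(36*(-40))*S(5, 6) = (36*(-40))*(-13/3) = -1440*(-13/3) = 6240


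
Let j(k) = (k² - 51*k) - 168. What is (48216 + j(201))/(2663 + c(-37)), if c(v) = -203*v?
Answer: 39099/5087 ≈ 7.6861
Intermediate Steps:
j(k) = -168 + k² - 51*k
(48216 + j(201))/(2663 + c(-37)) = (48216 + (-168 + 201² - 51*201))/(2663 - 203*(-37)) = (48216 + (-168 + 40401 - 10251))/(2663 + 7511) = (48216 + 29982)/10174 = 78198*(1/10174) = 39099/5087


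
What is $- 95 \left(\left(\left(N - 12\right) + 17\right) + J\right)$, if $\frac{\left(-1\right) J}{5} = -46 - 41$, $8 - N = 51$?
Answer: $-37715$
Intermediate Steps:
$N = -43$ ($N = 8 - 51 = -43$)
$J = 435$ ($J = - 5 \left(-46 - 41\right) = \left(-5\right) \left(-87\right) = 435$)
$- 95 \left(\left(\left(N - 12\right) + 17\right) + J\right) = - 95 \left(\left(\left(-43 - 12\right) + 17\right) + 435\right) = - 95 \left(\left(-55 + 17\right) + 435\right) = - 95 \left(-38 + 435\right) = \left(-95\right) 397 = -37715$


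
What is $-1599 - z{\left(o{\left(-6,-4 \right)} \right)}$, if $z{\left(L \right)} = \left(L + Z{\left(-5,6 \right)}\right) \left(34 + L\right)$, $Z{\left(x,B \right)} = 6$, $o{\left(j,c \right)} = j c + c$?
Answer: $-3003$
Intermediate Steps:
$o{\left(j,c \right)} = c + c j$ ($o{\left(j,c \right)} = c j + c = c + c j$)
$z{\left(L \right)} = \left(6 + L\right) \left(34 + L\right)$ ($z{\left(L \right)} = \left(L + 6\right) \left(34 + L\right) = \left(6 + L\right) \left(34 + L\right)$)
$-1599 - z{\left(o{\left(-6,-4 \right)} \right)} = -1599 - \left(204 + \left(- 4 \left(1 - 6\right)\right)^{2} + 40 \left(- 4 \left(1 - 6\right)\right)\right) = -1599 - \left(204 + \left(\left(-4\right) \left(-5\right)\right)^{2} + 40 \left(\left(-4\right) \left(-5\right)\right)\right) = -1599 - \left(204 + 20^{2} + 40 \cdot 20\right) = -1599 - \left(204 + 400 + 800\right) = -1599 - 1404 = -3003$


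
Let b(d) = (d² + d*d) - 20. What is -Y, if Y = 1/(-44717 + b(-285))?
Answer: -1/117713 ≈ -8.4952e-6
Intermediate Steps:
b(d) = -20 + 2*d² (b(d) = (d² + d²) - 20 = 2*d² - 20 = -20 + 2*d²)
Y = 1/117713 (Y = 1/(-44717 + (-20 + 2*(-285)²)) = 1/(-44717 + (-20 + 2*81225)) = 1/(-44717 + (-20 + 162450)) = 1/(-44717 + 162430) = 1/117713 ≈ 8.4952e-6)
-Y = -1*1/117713 = -1/117713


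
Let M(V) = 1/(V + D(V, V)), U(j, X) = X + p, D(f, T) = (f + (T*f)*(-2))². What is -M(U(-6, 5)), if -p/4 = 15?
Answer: -1/37270970 ≈ -2.6831e-8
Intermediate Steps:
p = -60 (p = -4*15 = -60)
D(f, T) = (f - 2*T*f)²
U(j, X) = -60 + X (U(j, X) = X - 60 = -60 + X)
M(V) = 1/(V + V²*(-1 + 2*V)²)
-M(U(-6, 5)) = -1/((-60 + 5)*(1 + (-60 + 5)*(-1 + 2*(-60 + 5))²)) = -1/((-55)*(1 - 55*(-1 + 2*(-55))²)) = -(-1)/(55*(1 - 55*(-1 - 110)²)) = -(-1)/(55*(1 - 55*(-111)²)) = -(-1)/(55*(1 - 55*12321)) = -(-1)/(55*(1 - 677655)) = -(-1)/(55*(-677654)) = -(-1)*(-1)/(55*677654) = -1*1/37270970 = -1/37270970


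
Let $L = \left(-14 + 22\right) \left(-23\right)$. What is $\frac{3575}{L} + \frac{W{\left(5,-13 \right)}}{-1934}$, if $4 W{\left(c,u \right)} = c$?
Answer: $- \frac{864285}{44482} \approx -19.43$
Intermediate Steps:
$W{\left(c,u \right)} = \frac{c}{4}$
$L = -184$ ($L = 8 \left(-23\right) = -184$)
$\frac{3575}{L} + \frac{W{\left(5,-13 \right)}}{-1934} = \frac{3575}{-184} + \frac{\frac{1}{4} \cdot 5}{-1934} = 3575 \left(- \frac{1}{184}\right) + \frac{5}{4} \left(- \frac{1}{1934}\right) = - \frac{3575}{184} - \frac{5}{7736} = - \frac{864285}{44482}$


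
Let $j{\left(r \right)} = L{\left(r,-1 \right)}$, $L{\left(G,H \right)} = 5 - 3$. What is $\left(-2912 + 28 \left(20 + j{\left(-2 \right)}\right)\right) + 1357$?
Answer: $-939$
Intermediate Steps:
$L{\left(G,H \right)} = 2$ ($L{\left(G,H \right)} = 5 - 3 = 2$)
$j{\left(r \right)} = 2$
$\left(-2912 + 28 \left(20 + j{\left(-2 \right)}\right)\right) + 1357 = \left(-2912 + 28 \left(20 + 2\right)\right) + 1357 = \left(-2912 + 28 \cdot 22\right) + 1357 = \left(-2912 + 616\right) + 1357 = -2296 + 1357 = -939$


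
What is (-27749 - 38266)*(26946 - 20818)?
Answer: -404539920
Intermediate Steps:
(-27749 - 38266)*(26946 - 20818) = -66015*6128 = -404539920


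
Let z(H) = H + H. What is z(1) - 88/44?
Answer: 0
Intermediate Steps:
z(H) = 2*H
z(1) - 88/44 = 2*1 - 88/44 = 2 - 88/44 = 2 - 8*¼ = 2 - 2 = 0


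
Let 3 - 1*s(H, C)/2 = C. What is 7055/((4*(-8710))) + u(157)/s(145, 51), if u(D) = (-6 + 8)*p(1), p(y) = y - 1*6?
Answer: -4111/41808 ≈ -0.098330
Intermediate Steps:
p(y) = -6 + y (p(y) = y - 6 = -6 + y)
u(D) = -10 (u(D) = (-6 + 8)*(-6 + 1) = 2*(-5) = -10)
s(H, C) = 6 - 2*C
7055/((4*(-8710))) + u(157)/s(145, 51) = 7055/((4*(-8710))) - 10/(6 - 2*51) = 7055/(-34840) - 10/(6 - 102) = 7055*(-1/34840) - 10/(-96) = -1411/6968 - 10*(-1/96) = -1411/6968 + 5/48 = -4111/41808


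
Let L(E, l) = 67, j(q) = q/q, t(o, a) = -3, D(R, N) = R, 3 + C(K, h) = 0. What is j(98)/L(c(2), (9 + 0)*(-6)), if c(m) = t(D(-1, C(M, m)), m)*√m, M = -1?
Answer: 1/67 ≈ 0.014925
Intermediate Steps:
C(K, h) = -3 (C(K, h) = -3 + 0 = -3)
c(m) = -3*√m
j(q) = 1
j(98)/L(c(2), (9 + 0)*(-6)) = 1/67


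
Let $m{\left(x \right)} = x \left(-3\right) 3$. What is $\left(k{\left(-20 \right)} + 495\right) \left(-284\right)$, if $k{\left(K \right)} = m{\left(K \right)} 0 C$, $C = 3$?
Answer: $-140580$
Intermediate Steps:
$m{\left(x \right)} = - 9 x$ ($m{\left(x \right)} = - 3 x 3 = - 9 x$)
$k{\left(K \right)} = 0$ ($k{\left(K \right)} = - 9 K 0 \cdot 3 = 0 \cdot 3 = 0$)
$\left(k{\left(-20 \right)} + 495\right) \left(-284\right) = \left(0 + 495\right) \left(-284\right) = 495 \left(-284\right) = -140580$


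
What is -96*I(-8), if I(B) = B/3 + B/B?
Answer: 160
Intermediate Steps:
I(B) = 1 + B/3 (I(B) = B*(⅓) + 1 = B/3 + 1 = 1 + B/3)
-96*I(-8) = -96*(1 + (⅓)*(-8)) = -96*(1 - 8/3) = -96*(-5/3) = 160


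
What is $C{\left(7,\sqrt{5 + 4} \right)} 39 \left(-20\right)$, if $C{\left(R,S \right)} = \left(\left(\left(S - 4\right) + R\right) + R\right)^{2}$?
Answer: $-131820$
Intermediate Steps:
$C{\left(R,S \right)} = \left(-4 + S + 2 R\right)^{2}$ ($C{\left(R,S \right)} = \left(\left(\left(-4 + S\right) + R\right) + R\right)^{2} = \left(\left(-4 + R + S\right) + R\right)^{2} = \left(-4 + S + 2 R\right)^{2}$)
$C{\left(7,\sqrt{5 + 4} \right)} 39 \left(-20\right) = \left(-4 + \sqrt{5 + 4} + 2 \cdot 7\right)^{2} \cdot 39 \left(-20\right) = \left(-4 + \sqrt{9} + 14\right)^{2} \cdot 39 \left(-20\right) = \left(-4 + 3 + 14\right)^{2} \cdot 39 \left(-20\right) = 13^{2} \cdot 39 \left(-20\right) = 169 \cdot 39 \left(-20\right) = 6591 \left(-20\right) = -131820$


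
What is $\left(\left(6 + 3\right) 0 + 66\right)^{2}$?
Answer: $4356$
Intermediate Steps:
$\left(\left(6 + 3\right) 0 + 66\right)^{2} = \left(9 \cdot 0 + 66\right)^{2} = \left(0 + 66\right)^{2} = 66^{2} = 4356$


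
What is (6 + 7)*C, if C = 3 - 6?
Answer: -39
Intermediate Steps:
C = -3
(6 + 7)*C = (6 + 7)*(-3) = 13*(-3) = -39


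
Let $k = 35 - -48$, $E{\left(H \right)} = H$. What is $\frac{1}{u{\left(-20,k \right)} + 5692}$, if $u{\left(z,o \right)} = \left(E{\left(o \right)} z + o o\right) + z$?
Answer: $\frac{1}{10901} \approx 9.1735 \cdot 10^{-5}$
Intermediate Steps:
$k = 83$ ($k = 35 + 48 = 83$)
$u{\left(z,o \right)} = z + o^{2} + o z$ ($u{\left(z,o \right)} = \left(o z + o o\right) + z = \left(o z + o^{2}\right) + z = \left(o^{2} + o z\right) + z = z + o^{2} + o z$)
$\frac{1}{u{\left(-20,k \right)} + 5692} = \frac{1}{\left(-20 + 83^{2} + 83 \left(-20\right)\right) + 5692} = \frac{1}{\left(-20 + 6889 - 1660\right) + 5692} = \frac{1}{5209 + 5692} = \frac{1}{10901}$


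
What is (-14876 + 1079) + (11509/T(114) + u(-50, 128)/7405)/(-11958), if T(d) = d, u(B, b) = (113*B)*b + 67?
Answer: -139274990100403/10094584860 ≈ -13797.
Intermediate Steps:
u(B, b) = 67 + 113*B*b (u(B, b) = 113*B*b + 67 = 67 + 113*B*b)
(-14876 + 1079) + (11509/T(114) + u(-50, 128)/7405)/(-11958) = (-14876 + 1079) + (11509/114 + (67 + 113*(-50)*128)/7405)/(-11958) = -13797 + (11509*(1/114) + (67 - 723200)*(1/7405))*(-1/11958) = -13797 + (11509/114 - 723133*1/7405)*(-1/11958) = -13797 + (11509/114 - 723133/7405)*(-1/11958) = -13797 + (2786983/844170)*(-1/11958) = -13797 - 2786983/10094584860 = -139274990100403/10094584860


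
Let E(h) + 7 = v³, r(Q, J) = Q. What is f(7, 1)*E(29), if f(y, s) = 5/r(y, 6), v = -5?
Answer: -660/7 ≈ -94.286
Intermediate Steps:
E(h) = -132 (E(h) = -7 + (-5)³ = -7 - 125 = -132)
f(y, s) = 5/y
f(7, 1)*E(29) = (5/7)*(-132) = -660/7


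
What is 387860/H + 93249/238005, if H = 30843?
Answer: 3525507341/271881045 ≈ 12.967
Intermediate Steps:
387860/H + 93249/238005 = 387860/30843 + 93249/238005 = 387860*(1/30843) + 93249*(1/238005) = 387860/30843 + 10361/26445 = 3525507341/271881045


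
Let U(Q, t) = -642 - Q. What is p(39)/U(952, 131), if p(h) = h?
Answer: -39/1594 ≈ -0.024467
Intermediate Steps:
p(39)/U(952, 131) = 39/(-642 - 1*952) = 39/(-642 - 952) = 39/(-1594) = 39*(-1/1594) = -39/1594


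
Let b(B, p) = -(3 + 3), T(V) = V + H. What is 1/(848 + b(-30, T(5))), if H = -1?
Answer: 1/842 ≈ 0.0011876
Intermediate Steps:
T(V) = -1 + V (T(V) = V - 1 = -1 + V)
b(B, p) = -6 (b(B, p) = -1*6 = -6)
1/(848 + b(-30, T(5))) = 1/(848 - 6) = 1/842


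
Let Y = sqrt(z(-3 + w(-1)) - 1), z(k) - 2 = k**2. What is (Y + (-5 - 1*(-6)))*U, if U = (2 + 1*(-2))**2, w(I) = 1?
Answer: 0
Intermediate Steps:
U = 0 (U = (2 - 2)**2 = 0**2 = 0)
z(k) = 2 + k**2
Y = sqrt(5) (Y = sqrt((2 + (-3 + 1)**2) - 1) = sqrt((2 + (-2)**2) - 1) = sqrt((2 + 4) - 1) = sqrt(6 - 1) = sqrt(5) ≈ 2.2361)
(Y + (-5 - 1*(-6)))*U = (sqrt(5) + (-5 - 1*(-6)))*0 = (sqrt(5) + (-5 + 6))*0 = (sqrt(5) + 1)*0 = (1 + sqrt(5))*0 = 0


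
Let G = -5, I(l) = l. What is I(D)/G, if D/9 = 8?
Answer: -72/5 ≈ -14.400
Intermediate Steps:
D = 72 (D = 9*8 = 72)
I(D)/G = 72/(-5) = -⅕*72 = -72/5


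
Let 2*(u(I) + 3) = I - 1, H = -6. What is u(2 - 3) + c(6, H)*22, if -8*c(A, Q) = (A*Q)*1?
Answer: 95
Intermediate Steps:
c(A, Q) = -A*Q/8
u(I) = -7/2 + I/2 (u(I) = -3 + (I - 1)/2 = -3 + (-1 + I)/2 = -3 + (-½ + I/2) = -7/2 + I/2)
u(2 - 3) + c(6, H)*22 = (-7/2 + (2 - 3)/2) - ⅛*6*(-6)*22 = (-7/2 + (½)*(-1)) + (9/2)*22 = (-7/2 - ½) + 99 = -4 + 99 = 95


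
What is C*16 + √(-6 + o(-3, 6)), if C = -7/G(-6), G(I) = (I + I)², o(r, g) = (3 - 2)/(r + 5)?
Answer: -7/9 + I*√22/2 ≈ -0.77778 + 2.3452*I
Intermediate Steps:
o(r, g) = 1/(5 + r)
G(I) = 4*I² (G(I) = (2*I)² = 4*I²)
C = -7/144 (C = -7/(4*(-6)²) = -7/(4*36) = -7/144 ≈ -0.048611)
C*16 + √(-6 + o(-3, 6)) = -7/144*16 + √(-6 + 1/(5 - 3)) = -7/9 + √(-6 + 1/2) = -7/9 + √(-6 + ½) = -7/9 + √(-11/2) = -7/9 + I*√22/2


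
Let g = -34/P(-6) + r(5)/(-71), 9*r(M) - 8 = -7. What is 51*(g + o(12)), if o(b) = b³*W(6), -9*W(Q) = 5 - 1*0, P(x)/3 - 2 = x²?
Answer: -198203000/4047 ≈ -48975.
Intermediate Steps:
r(M) = ⅑ (r(M) = 8/9 + (⅑)*(-7) = 8/9 - 7/9 = ⅑)
P(x) = 6 + 3*x²
g = -3640/12141 (g = -34/(6 + 3*(-6)²) + (⅑)/(-71) = -34/(6 + 3*36) + (⅑)*(-1/71) = -34/(6 + 108) - 1/639 = -34/114 - 1/639 = -34*1/114 - 1/639 = -17/57 - 1/639 = -3640/12141 ≈ -0.29981)
W(Q) = -5/9 (W(Q) = -(5 - 1*0)/9 = -(5 + 0)/9 = -⅑*5 = -5/9)
o(b) = -5*b³/9 (o(b) = b³*(-5/9) = -5*b³/9)
51*(g + o(12)) = 51*(-3640/12141 - 5/9*12³) = 51*(-3640/12141 - 5/9*1728) = 51*(-3640/12141 - 960) = 51*(-11659000/12141) = -198203000/4047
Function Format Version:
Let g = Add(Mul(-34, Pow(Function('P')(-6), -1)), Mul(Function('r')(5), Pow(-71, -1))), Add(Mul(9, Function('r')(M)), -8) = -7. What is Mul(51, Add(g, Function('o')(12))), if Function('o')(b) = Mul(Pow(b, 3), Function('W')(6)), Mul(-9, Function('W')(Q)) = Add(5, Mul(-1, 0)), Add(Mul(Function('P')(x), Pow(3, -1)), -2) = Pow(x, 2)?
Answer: Rational(-198203000, 4047) ≈ -48975.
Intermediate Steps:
Function('r')(M) = Rational(1, 9) (Function('r')(M) = Add(Rational(8, 9), Mul(Rational(1, 9), -7)) = Add(Rational(8, 9), Rational(-7, 9)) = Rational(1, 9))
Function('P')(x) = Add(6, Mul(3, Pow(x, 2)))
g = Rational(-3640, 12141) (g = Add(Mul(-34, Pow(Add(6, Mul(3, Pow(-6, 2))), -1)), Mul(Rational(1, 9), Pow(-71, -1))) = Add(Mul(-34, Pow(Add(6, Mul(3, 36)), -1)), Mul(Rational(1, 9), Rational(-1, 71))) = Add(Mul(-34, Pow(Add(6, 108), -1)), Rational(-1, 639)) = Add(Mul(-34, Pow(114, -1)), Rational(-1, 639)) = Add(Mul(-34, Rational(1, 114)), Rational(-1, 639)) = Add(Rational(-17, 57), Rational(-1, 639)) = Rational(-3640, 12141) ≈ -0.29981)
Function('W')(Q) = Rational(-5, 9) (Function('W')(Q) = Mul(Rational(-1, 9), Add(5, Mul(-1, 0))) = Mul(Rational(-1, 9), Add(5, 0)) = Mul(Rational(-1, 9), 5) = Rational(-5, 9))
Function('o')(b) = Mul(Rational(-5, 9), Pow(b, 3)) (Function('o')(b) = Mul(Pow(b, 3), Rational(-5, 9)) = Mul(Rational(-5, 9), Pow(b, 3)))
Mul(51, Add(g, Function('o')(12))) = Mul(51, Add(Rational(-3640, 12141), Mul(Rational(-5, 9), Pow(12, 3)))) = Mul(51, Add(Rational(-3640, 12141), Mul(Rational(-5, 9), 1728))) = Mul(51, Add(Rational(-3640, 12141), -960)) = Mul(51, Rational(-11659000, 12141)) = Rational(-198203000, 4047)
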